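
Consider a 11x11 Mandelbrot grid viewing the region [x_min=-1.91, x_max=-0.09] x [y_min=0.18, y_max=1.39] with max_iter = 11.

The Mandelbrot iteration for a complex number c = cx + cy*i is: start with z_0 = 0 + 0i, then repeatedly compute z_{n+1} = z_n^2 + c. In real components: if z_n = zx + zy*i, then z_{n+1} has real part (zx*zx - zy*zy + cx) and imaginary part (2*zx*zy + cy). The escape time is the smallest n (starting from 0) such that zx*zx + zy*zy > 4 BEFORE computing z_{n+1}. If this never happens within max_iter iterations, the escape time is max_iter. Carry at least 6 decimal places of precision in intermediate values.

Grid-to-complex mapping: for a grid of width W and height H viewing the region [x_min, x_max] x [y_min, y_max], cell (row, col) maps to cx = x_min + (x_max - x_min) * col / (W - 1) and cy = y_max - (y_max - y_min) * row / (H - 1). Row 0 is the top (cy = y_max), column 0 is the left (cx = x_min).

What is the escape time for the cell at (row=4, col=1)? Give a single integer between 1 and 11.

Answer: 2

Derivation:
z_0 = 0 + 0i, c = -1.7280 + 0.9060i
Iter 1: z = -1.7280 + 0.9060i, |z|^2 = 3.8068
Iter 2: z = 0.4371 + -2.2251i, |z|^2 = 5.1423
Escaped at iteration 2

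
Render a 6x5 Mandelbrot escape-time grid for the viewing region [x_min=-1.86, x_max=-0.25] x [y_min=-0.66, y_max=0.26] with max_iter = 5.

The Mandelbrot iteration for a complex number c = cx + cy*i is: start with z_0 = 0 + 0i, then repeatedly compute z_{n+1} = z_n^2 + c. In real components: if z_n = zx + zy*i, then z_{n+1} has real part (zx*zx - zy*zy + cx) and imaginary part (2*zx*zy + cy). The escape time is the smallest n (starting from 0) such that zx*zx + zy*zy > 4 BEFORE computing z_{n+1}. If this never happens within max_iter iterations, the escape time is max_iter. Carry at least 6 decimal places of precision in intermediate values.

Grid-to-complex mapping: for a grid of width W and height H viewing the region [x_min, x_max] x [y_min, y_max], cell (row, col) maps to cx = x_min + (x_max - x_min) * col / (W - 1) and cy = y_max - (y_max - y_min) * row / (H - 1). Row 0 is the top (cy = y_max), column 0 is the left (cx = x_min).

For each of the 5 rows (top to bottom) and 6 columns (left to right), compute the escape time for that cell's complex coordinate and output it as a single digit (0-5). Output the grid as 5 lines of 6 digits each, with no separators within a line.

(row=0, col=0): c = -1.8600 + 0.2600i → escape time 4
(row=0, col=1): c = -1.5380 + 0.2600i → escape time 5
(row=0, col=2): c = -1.2160 + 0.2600i → escape time 5
(row=0, col=3): c = -0.8940 + 0.2600i → escape time 5
(row=0, col=4): c = -0.5720 + 0.2600i → escape time 5
(row=0, col=5): c = -0.2500 + 0.2600i → escape time 5
(row=1, col=0): c = -1.8600 + 0.0300i → escape time 5
(row=1, col=1): c = -1.5380 + 0.0300i → escape time 5
(row=1, col=2): c = -1.2160 + 0.0300i → escape time 5
(row=1, col=3): c = -0.8940 + 0.0300i → escape time 5
(row=1, col=4): c = -0.5720 + 0.0300i → escape time 5
(row=1, col=5): c = -0.2500 + 0.0300i → escape time 5
(row=2, col=0): c = -1.8600 + -0.2000i → escape time 4
(row=2, col=1): c = -1.5380 + -0.2000i → escape time 5
(row=2, col=2): c = -1.2160 + -0.2000i → escape time 5
(row=2, col=3): c = -0.8940 + -0.2000i → escape time 5
(row=2, col=4): c = -0.5720 + -0.2000i → escape time 5
(row=2, col=5): c = -0.2500 + -0.2000i → escape time 5
(row=3, col=0): c = -1.8600 + -0.4300i → escape time 3
(row=3, col=1): c = -1.5380 + -0.4300i → escape time 3
(row=3, col=2): c = -1.2160 + -0.4300i → escape time 5
(row=3, col=3): c = -0.8940 + -0.4300i → escape time 5
(row=3, col=4): c = -0.5720 + -0.4300i → escape time 5
(row=3, col=5): c = -0.2500 + -0.4300i → escape time 5
(row=4, col=0): c = -1.8600 + -0.6600i → escape time 2
(row=4, col=1): c = -1.5380 + -0.6600i → escape time 3
(row=4, col=2): c = -1.2160 + -0.6600i → escape time 3
(row=4, col=3): c = -0.8940 + -0.6600i → escape time 4
(row=4, col=4): c = -0.5720 + -0.6600i → escape time 5
(row=4, col=5): c = -0.2500 + -0.6600i → escape time 5

Answer: 455555
555555
455555
335555
233455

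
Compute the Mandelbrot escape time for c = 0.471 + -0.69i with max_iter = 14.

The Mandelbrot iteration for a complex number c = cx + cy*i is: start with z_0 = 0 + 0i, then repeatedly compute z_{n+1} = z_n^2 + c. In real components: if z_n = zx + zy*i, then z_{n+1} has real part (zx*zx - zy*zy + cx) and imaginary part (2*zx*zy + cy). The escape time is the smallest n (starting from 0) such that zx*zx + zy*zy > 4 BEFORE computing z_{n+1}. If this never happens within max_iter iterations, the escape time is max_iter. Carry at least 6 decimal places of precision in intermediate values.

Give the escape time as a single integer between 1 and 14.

z_0 = 0 + 0i, c = 0.4710 + -0.6900i
Iter 1: z = 0.4710 + -0.6900i, |z|^2 = 0.6979
Iter 2: z = 0.2167 + -1.3400i, |z|^2 = 1.8425
Iter 3: z = -1.2776 + -1.2709i, |z|^2 = 3.2473
Iter 4: z = 0.4881 + 2.5572i, |z|^2 = 6.7776
Escaped at iteration 4

Answer: 4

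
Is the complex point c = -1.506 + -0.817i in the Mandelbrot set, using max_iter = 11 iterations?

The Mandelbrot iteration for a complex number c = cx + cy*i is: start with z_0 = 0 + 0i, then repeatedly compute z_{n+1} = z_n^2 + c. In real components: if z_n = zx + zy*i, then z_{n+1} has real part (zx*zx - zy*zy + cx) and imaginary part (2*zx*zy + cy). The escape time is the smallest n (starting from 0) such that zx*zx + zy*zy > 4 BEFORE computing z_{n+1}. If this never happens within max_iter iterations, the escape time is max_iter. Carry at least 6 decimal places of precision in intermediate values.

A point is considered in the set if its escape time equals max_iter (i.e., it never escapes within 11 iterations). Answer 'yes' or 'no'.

z_0 = 0 + 0i, c = -1.5060 + -0.8170i
Iter 1: z = -1.5060 + -0.8170i, |z|^2 = 2.9355
Iter 2: z = 0.0945 + 1.6438i, |z|^2 = 2.7110
Iter 3: z = -4.1992 + -0.5062i, |z|^2 = 17.8891
Escaped at iteration 3

Answer: no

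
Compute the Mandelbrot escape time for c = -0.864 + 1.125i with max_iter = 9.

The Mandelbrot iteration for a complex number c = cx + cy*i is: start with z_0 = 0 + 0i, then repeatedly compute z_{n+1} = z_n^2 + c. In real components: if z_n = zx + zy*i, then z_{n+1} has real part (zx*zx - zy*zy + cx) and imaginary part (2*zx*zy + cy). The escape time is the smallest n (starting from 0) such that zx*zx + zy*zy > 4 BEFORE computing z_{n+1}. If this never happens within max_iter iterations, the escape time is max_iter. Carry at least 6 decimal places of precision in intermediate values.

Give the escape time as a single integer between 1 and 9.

Answer: 3

Derivation:
z_0 = 0 + 0i, c = -0.8640 + 1.1250i
Iter 1: z = -0.8640 + 1.1250i, |z|^2 = 2.0121
Iter 2: z = -1.3831 + -0.8190i, |z|^2 = 2.5838
Iter 3: z = 0.3783 + 3.3906i, |z|^2 = 11.6390
Escaped at iteration 3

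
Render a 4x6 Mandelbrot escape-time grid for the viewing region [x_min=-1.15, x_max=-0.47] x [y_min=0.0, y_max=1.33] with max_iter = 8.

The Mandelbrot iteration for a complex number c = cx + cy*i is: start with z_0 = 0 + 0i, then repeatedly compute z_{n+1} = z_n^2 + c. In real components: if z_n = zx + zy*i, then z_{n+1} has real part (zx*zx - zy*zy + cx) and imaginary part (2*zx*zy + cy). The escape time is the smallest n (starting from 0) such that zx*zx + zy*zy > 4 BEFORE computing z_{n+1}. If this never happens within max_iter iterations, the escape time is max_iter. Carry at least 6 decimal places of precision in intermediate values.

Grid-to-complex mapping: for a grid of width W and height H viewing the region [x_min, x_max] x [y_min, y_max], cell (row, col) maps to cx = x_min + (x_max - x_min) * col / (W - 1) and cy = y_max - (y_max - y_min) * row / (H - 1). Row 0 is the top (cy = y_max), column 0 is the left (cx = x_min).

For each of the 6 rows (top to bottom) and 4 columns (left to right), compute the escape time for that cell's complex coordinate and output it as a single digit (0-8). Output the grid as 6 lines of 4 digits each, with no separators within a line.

(row=0, col=0): c = -1.1500 + 1.3300i → escape time 2
(row=0, col=1): c = -0.9233 + 1.3300i → escape time 2
(row=0, col=2): c = -0.6967 + 1.3300i → escape time 2
(row=0, col=3): c = -0.4700 + 1.3300i → escape time 2
(row=1, col=0): c = -1.1500 + 1.0640i → escape time 3
(row=1, col=1): c = -0.9233 + 1.0640i → escape time 3
(row=1, col=2): c = -0.6967 + 1.0640i → escape time 3
(row=1, col=3): c = -0.4700 + 1.0640i → escape time 4
(row=2, col=0): c = -1.1500 + 0.7980i → escape time 3
(row=2, col=1): c = -0.9233 + 0.7980i → escape time 4
(row=2, col=2): c = -0.6967 + 0.7980i → escape time 4
(row=2, col=3): c = -0.4700 + 0.7980i → escape time 6
(row=3, col=0): c = -1.1500 + 0.5320i → escape time 5
(row=3, col=1): c = -0.9233 + 0.5320i → escape time 5
(row=3, col=2): c = -0.6967 + 0.5320i → escape time 7
(row=3, col=3): c = -0.4700 + 0.5320i → escape time 8
(row=4, col=0): c = -1.1500 + 0.2660i → escape time 8
(row=4, col=1): c = -0.9233 + 0.2660i → escape time 8
(row=4, col=2): c = -0.6967 + 0.2660i → escape time 8
(row=4, col=3): c = -0.4700 + 0.2660i → escape time 8
(row=5, col=0): c = -1.1500 + 0.0000i → escape time 8
(row=5, col=1): c = -0.9233 + 0.0000i → escape time 8
(row=5, col=2): c = -0.6967 + 0.0000i → escape time 8
(row=5, col=3): c = -0.4700 + 0.0000i → escape time 8

Answer: 2222
3334
3446
5578
8888
8888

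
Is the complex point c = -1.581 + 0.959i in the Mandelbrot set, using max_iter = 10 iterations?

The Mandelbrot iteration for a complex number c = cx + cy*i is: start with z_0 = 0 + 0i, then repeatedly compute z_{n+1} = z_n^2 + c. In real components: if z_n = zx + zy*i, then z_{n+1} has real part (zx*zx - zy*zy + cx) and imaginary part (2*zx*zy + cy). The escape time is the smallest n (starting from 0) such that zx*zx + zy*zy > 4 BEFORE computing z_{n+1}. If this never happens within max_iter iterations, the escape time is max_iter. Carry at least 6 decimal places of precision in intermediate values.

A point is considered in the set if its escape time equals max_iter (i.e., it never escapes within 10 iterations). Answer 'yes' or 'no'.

z_0 = 0 + 0i, c = -1.5810 + 0.9590i
Iter 1: z = -1.5810 + 0.9590i, |z|^2 = 3.4192
Iter 2: z = -0.0011 + -2.0734i, |z|^2 = 4.2988
Escaped at iteration 2

Answer: no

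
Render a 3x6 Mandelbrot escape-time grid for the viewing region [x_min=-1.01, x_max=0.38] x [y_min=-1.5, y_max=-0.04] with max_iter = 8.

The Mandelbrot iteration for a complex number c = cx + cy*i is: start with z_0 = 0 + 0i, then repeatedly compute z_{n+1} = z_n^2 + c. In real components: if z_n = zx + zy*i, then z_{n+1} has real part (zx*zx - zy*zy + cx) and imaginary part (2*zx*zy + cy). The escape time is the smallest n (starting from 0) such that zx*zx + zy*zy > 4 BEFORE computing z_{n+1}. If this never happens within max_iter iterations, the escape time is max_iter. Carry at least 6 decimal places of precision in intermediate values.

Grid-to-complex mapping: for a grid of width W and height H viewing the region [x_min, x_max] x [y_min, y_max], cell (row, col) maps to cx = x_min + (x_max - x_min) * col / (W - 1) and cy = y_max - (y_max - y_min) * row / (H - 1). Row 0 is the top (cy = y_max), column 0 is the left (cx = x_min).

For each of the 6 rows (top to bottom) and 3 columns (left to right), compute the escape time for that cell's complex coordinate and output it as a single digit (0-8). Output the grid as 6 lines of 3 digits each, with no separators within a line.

Answer: 887
888
488
353
332
222

Derivation:
(row=0, col=0): c = -1.0100 + -0.0400i → escape time 8
(row=0, col=1): c = -0.3150 + -0.0400i → escape time 8
(row=0, col=2): c = 0.3800 + -0.0400i → escape time 7
(row=1, col=0): c = -1.0100 + -0.3320i → escape time 8
(row=1, col=1): c = -0.3150 + -0.3320i → escape time 8
(row=1, col=2): c = 0.3800 + -0.3320i → escape time 8
(row=2, col=0): c = -1.0100 + -0.6240i → escape time 4
(row=2, col=1): c = -0.3150 + -0.6240i → escape time 8
(row=2, col=2): c = 0.3800 + -0.6240i → escape time 8
(row=3, col=0): c = -1.0100 + -0.9160i → escape time 3
(row=3, col=1): c = -0.3150 + -0.9160i → escape time 5
(row=3, col=2): c = 0.3800 + -0.9160i → escape time 3
(row=4, col=0): c = -1.0100 + -1.2080i → escape time 3
(row=4, col=1): c = -0.3150 + -1.2080i → escape time 3
(row=4, col=2): c = 0.3800 + -1.2080i → escape time 2
(row=5, col=0): c = -1.0100 + -1.5000i → escape time 2
(row=5, col=1): c = -0.3150 + -1.5000i → escape time 2
(row=5, col=2): c = 0.3800 + -1.5000i → escape time 2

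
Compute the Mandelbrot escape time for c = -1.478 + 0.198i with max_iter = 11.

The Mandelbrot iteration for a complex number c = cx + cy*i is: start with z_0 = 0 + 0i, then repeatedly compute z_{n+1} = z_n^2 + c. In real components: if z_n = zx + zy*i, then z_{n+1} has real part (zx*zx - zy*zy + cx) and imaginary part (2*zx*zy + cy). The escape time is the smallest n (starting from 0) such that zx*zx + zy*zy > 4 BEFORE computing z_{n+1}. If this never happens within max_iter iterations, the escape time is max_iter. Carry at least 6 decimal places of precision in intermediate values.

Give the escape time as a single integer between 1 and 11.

Answer: 5

Derivation:
z_0 = 0 + 0i, c = -1.4780 + 0.1980i
Iter 1: z = -1.4780 + 0.1980i, |z|^2 = 2.2237
Iter 2: z = 0.6673 + -0.3873i, |z|^2 = 0.5953
Iter 3: z = -1.1827 + -0.3189i, |z|^2 = 1.5005
Iter 4: z = -0.1808 + 0.9522i, |z|^2 = 0.9395
Iter 5: z = -2.3521 + -0.1464i, |z|^2 = 5.5537
Escaped at iteration 5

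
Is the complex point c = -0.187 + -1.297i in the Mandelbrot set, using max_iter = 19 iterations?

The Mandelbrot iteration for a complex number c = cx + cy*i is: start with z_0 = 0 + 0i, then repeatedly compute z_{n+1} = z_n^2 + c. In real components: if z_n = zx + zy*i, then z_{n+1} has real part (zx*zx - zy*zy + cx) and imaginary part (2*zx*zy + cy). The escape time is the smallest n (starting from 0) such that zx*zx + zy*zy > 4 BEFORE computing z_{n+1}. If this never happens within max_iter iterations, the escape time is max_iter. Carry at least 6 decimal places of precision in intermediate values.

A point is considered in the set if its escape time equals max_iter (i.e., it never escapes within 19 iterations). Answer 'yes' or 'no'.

z_0 = 0 + 0i, c = -0.1870 + -1.2970i
Iter 1: z = -0.1870 + -1.2970i, |z|^2 = 1.7172
Iter 2: z = -1.8342 + -0.8119i, |z|^2 = 4.0237
Escaped at iteration 2

Answer: no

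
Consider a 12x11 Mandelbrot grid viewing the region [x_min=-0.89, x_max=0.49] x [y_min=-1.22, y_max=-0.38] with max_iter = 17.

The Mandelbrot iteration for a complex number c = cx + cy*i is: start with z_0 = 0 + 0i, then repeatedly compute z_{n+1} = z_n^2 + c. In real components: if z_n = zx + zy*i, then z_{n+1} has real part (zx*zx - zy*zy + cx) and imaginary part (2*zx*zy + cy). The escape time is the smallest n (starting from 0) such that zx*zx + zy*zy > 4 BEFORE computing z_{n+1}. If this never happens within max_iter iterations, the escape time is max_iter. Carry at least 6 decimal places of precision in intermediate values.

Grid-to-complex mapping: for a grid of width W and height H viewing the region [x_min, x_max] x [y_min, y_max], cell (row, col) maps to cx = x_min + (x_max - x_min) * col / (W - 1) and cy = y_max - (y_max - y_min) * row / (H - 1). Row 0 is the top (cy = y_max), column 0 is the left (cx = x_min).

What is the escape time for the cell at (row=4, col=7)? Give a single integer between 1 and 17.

Answer: 17

Derivation:
z_0 = 0 + 0i, c = -0.0118 + -0.7160i
Iter 1: z = -0.0118 + -0.7160i, |z|^2 = 0.5128
Iter 2: z = -0.5243 + -0.6991i, |z|^2 = 0.7636
Iter 3: z = -0.2256 + 0.0171i, |z|^2 = 0.0512
Iter 4: z = 0.0388 + -0.7237i, |z|^2 = 0.5253
Iter 5: z = -0.5341 + -0.7721i, |z|^2 = 0.8814
Iter 6: z = -0.3228 + 0.1088i, |z|^2 = 0.1160
Iter 7: z = 0.0805 + -0.7862i, |z|^2 = 0.6246
Iter 8: z = -0.6235 + -0.8426i, |z|^2 = 1.0987
Iter 9: z = -0.3332 + 0.3347i, |z|^2 = 0.2230
Iter 10: z = -0.0129 + -0.9390i, |z|^2 = 0.8819
Iter 11: z = -0.8934 + -0.6919i, |z|^2 = 1.2768
Iter 12: z = 0.3077 + 0.5202i, |z|^2 = 0.3653
Iter 13: z = -0.1878 + -0.3959i, |z|^2 = 0.1920
Iter 14: z = -0.1333 + -0.5673i, |z|^2 = 0.3396
Iter 15: z = -0.3159 + -0.5648i, |z|^2 = 0.4188
Iter 16: z = -0.2310 + -0.3592i, |z|^2 = 0.1823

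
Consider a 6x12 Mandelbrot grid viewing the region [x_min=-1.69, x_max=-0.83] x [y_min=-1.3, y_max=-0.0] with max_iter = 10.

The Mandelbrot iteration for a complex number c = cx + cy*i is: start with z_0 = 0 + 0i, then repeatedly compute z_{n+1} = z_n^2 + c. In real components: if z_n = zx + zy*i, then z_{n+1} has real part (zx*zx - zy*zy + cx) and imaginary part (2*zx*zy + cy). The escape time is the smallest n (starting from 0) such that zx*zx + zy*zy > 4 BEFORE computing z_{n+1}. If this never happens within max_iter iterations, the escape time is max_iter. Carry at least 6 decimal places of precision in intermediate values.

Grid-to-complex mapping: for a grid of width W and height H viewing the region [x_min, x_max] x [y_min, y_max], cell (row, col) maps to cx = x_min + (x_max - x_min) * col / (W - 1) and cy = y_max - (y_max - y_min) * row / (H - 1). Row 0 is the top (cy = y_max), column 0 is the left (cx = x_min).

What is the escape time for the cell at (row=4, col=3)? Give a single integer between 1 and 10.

z_0 = 0 + 0i, c = -1.1740 + -0.4727i
Iter 1: z = -1.1740 + -0.4727i, |z|^2 = 1.6017
Iter 2: z = -0.0192 + 0.6372i, |z|^2 = 0.4064
Iter 3: z = -1.5797 + -0.4972i, |z|^2 = 2.7427
Iter 4: z = 1.0743 + 1.0981i, |z|^2 = 2.3599
Iter 5: z = -1.2258 + 1.8866i, |z|^2 = 5.0617
Escaped at iteration 5

Answer: 5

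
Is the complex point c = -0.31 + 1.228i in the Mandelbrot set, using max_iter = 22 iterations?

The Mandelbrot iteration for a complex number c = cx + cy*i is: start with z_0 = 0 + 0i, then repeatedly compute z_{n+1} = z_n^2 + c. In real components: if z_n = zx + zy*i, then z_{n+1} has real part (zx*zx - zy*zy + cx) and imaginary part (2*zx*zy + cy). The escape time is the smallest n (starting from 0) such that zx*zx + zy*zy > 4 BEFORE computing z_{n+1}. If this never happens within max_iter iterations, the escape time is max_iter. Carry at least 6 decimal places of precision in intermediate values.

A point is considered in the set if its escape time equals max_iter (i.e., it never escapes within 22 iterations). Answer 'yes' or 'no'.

z_0 = 0 + 0i, c = -0.3100 + 1.2280i
Iter 1: z = -0.3100 + 1.2280i, |z|^2 = 1.6041
Iter 2: z = -1.7219 + 0.4666i, |z|^2 = 3.1826
Iter 3: z = 2.4371 + -0.3790i, |z|^2 = 6.0833
Escaped at iteration 3

Answer: no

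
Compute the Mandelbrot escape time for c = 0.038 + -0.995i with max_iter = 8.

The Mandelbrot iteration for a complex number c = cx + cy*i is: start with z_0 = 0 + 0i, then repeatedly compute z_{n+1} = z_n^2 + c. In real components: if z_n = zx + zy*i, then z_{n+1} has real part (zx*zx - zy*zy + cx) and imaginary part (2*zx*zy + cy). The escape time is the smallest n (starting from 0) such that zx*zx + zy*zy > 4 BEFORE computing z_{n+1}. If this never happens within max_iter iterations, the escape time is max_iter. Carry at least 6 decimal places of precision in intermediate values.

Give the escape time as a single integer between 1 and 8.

z_0 = 0 + 0i, c = 0.0380 + -0.9950i
Iter 1: z = 0.0380 + -0.9950i, |z|^2 = 0.9915
Iter 2: z = -0.9506 + -1.0706i, |z|^2 = 2.0498
Iter 3: z = -0.2046 + 1.0404i, |z|^2 = 1.1243
Iter 4: z = -1.0026 + -1.4208i, |z|^2 = 3.0239
Iter 5: z = -0.9754 + 1.8540i, |z|^2 = 4.3887
Escaped at iteration 5

Answer: 5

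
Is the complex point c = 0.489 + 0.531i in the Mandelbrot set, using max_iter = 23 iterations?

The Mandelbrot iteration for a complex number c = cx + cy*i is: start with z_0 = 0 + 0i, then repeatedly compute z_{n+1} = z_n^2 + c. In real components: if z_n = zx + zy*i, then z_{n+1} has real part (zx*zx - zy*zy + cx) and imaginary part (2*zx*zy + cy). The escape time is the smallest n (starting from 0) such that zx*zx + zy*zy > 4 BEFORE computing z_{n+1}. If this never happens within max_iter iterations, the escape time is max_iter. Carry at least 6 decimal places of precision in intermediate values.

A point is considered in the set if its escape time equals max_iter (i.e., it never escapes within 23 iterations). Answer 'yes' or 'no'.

z_0 = 0 + 0i, c = 0.4890 + 0.5310i
Iter 1: z = 0.4890 + 0.5310i, |z|^2 = 0.5211
Iter 2: z = 0.4462 + 1.0503i, |z|^2 = 1.3022
Iter 3: z = -0.4151 + 1.4682i, |z|^2 = 2.3280
Iter 4: z = -1.4944 + -0.6879i, |z|^2 = 2.7064
Iter 5: z = 2.2488 + 2.5871i, |z|^2 = 11.7501
Escaped at iteration 5

Answer: no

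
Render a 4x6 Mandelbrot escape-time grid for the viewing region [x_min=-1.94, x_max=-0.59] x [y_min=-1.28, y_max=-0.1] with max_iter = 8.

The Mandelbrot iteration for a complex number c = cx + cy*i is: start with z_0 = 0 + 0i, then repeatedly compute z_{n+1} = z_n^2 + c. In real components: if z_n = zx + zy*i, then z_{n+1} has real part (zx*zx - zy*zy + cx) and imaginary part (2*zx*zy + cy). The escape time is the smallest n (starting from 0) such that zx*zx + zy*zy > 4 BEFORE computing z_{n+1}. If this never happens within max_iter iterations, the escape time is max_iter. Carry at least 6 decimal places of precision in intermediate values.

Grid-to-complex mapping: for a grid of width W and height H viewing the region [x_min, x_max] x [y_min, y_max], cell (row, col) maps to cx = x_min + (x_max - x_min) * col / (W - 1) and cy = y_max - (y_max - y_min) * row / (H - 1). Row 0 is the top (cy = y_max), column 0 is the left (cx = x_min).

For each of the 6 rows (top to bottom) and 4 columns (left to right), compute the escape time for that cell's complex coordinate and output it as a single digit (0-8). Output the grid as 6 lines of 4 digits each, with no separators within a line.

Answer: 4788
3588
1358
1334
1234
1223

Derivation:
(row=0, col=0): c = -1.9400 + -0.1000i → escape time 4
(row=0, col=1): c = -1.4900 + -0.1000i → escape time 7
(row=0, col=2): c = -1.0400 + -0.1000i → escape time 8
(row=0, col=3): c = -0.5900 + -0.1000i → escape time 8
(row=1, col=0): c = -1.9400 + -0.3360i → escape time 3
(row=1, col=1): c = -1.4900 + -0.3360i → escape time 5
(row=1, col=2): c = -1.0400 + -0.3360i → escape time 8
(row=1, col=3): c = -0.5900 + -0.3360i → escape time 8
(row=2, col=0): c = -1.9400 + -0.5720i → escape time 1
(row=2, col=1): c = -1.4900 + -0.5720i → escape time 3
(row=2, col=2): c = -1.0400 + -0.5720i → escape time 5
(row=2, col=3): c = -0.5900 + -0.5720i → escape time 8
(row=3, col=0): c = -1.9400 + -0.8080i → escape time 1
(row=3, col=1): c = -1.4900 + -0.8080i → escape time 3
(row=3, col=2): c = -1.0400 + -0.8080i → escape time 3
(row=3, col=3): c = -0.5900 + -0.8080i → escape time 4
(row=4, col=0): c = -1.9400 + -1.0440i → escape time 1
(row=4, col=1): c = -1.4900 + -1.0440i → escape time 2
(row=4, col=2): c = -1.0400 + -1.0440i → escape time 3
(row=4, col=3): c = -0.5900 + -1.0440i → escape time 4
(row=5, col=0): c = -1.9400 + -1.2800i → escape time 1
(row=5, col=1): c = -1.4900 + -1.2800i → escape time 2
(row=5, col=2): c = -1.0400 + -1.2800i → escape time 2
(row=5, col=3): c = -0.5900 + -1.2800i → escape time 3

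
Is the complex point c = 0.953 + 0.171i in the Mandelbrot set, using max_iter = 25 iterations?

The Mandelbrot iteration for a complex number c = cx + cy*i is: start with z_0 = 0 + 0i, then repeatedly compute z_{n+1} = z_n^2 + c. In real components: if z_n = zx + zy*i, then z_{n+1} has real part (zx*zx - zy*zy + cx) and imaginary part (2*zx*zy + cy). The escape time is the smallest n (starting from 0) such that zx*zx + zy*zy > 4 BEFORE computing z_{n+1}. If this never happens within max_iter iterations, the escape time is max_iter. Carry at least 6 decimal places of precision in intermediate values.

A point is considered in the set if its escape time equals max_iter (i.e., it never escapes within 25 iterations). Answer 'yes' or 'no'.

z_0 = 0 + 0i, c = 0.9530 + 0.1710i
Iter 1: z = 0.9530 + 0.1710i, |z|^2 = 0.9374
Iter 2: z = 1.8320 + 0.4969i, |z|^2 = 3.6030
Iter 3: z = 4.0622 + 1.9917i, |z|^2 = 20.4681
Escaped at iteration 3

Answer: no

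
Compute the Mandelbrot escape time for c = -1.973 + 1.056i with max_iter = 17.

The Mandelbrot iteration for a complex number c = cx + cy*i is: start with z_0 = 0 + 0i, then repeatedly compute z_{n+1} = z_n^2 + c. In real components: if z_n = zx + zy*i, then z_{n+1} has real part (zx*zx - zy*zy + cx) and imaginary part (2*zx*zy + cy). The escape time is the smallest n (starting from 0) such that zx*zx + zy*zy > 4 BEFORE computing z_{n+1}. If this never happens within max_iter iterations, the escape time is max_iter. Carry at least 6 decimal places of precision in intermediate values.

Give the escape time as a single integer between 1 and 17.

z_0 = 0 + 0i, c = -1.9730 + 1.0560i
Iter 1: z = -1.9730 + 1.0560i, |z|^2 = 5.0079
Escaped at iteration 1

Answer: 1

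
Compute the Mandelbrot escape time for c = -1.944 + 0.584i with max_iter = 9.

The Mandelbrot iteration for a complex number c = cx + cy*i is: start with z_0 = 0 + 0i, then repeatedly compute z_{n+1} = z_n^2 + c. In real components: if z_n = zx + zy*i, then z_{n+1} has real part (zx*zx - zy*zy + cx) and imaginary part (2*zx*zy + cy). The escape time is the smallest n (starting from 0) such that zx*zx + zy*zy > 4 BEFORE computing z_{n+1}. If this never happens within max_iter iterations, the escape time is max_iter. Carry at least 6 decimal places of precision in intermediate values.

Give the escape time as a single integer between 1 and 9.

z_0 = 0 + 0i, c = -1.9440 + 0.5840i
Iter 1: z = -1.9440 + 0.5840i, |z|^2 = 4.1202
Escaped at iteration 1

Answer: 1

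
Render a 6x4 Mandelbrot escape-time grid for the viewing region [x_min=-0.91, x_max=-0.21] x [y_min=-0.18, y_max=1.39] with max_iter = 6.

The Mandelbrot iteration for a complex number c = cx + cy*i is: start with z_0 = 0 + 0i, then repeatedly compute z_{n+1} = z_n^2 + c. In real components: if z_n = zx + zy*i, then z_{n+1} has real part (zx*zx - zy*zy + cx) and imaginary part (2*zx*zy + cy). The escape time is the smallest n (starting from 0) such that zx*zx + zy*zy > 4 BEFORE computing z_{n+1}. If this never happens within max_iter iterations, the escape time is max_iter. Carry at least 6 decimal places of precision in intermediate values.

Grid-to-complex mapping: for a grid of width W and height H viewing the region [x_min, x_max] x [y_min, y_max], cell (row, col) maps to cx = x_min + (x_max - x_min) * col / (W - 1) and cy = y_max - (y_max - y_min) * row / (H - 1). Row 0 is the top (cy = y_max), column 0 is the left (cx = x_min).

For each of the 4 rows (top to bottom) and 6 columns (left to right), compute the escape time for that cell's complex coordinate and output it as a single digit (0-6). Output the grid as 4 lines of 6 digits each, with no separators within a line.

(row=0, col=0): c = -0.9100 + 1.3900i → escape time 2
(row=0, col=1): c = -0.7700 + 1.3900i → escape time 2
(row=0, col=2): c = -0.6300 + 1.3900i → escape time 2
(row=0, col=3): c = -0.4900 + 1.3900i → escape time 2
(row=0, col=4): c = -0.3500 + 1.3900i → escape time 2
(row=0, col=5): c = -0.2100 + 1.3900i → escape time 2
(row=1, col=0): c = -0.9100 + 0.8667i → escape time 3
(row=1, col=1): c = -0.7700 + 0.8667i → escape time 4
(row=1, col=2): c = -0.6300 + 0.8667i → escape time 4
(row=1, col=3): c = -0.4900 + 0.8667i → escape time 5
(row=1, col=4): c = -0.3500 + 0.8667i → escape time 6
(row=1, col=5): c = -0.2100 + 0.8667i → escape time 6
(row=2, col=0): c = -0.9100 + 0.3433i → escape time 6
(row=2, col=1): c = -0.7700 + 0.3433i → escape time 6
(row=2, col=2): c = -0.6300 + 0.3433i → escape time 6
(row=2, col=3): c = -0.4900 + 0.3433i → escape time 6
(row=2, col=4): c = -0.3500 + 0.3433i → escape time 6
(row=2, col=5): c = -0.2100 + 0.3433i → escape time 6
(row=3, col=0): c = -0.9100 + -0.1800i → escape time 6
(row=3, col=1): c = -0.7700 + -0.1800i → escape time 6
(row=3, col=2): c = -0.6300 + -0.1800i → escape time 6
(row=3, col=3): c = -0.4900 + -0.1800i → escape time 6
(row=3, col=4): c = -0.3500 + -0.1800i → escape time 6
(row=3, col=5): c = -0.2100 + -0.1800i → escape time 6

Answer: 222222
344566
666666
666666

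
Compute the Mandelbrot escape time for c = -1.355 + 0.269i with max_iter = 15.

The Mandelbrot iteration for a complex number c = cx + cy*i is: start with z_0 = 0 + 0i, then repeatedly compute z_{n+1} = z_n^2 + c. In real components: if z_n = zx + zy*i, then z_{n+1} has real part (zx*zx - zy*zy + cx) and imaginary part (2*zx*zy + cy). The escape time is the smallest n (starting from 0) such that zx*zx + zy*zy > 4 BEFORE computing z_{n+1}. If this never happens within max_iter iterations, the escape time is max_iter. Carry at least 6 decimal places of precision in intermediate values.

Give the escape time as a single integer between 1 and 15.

Answer: 6

Derivation:
z_0 = 0 + 0i, c = -1.3550 + 0.2690i
Iter 1: z = -1.3550 + 0.2690i, |z|^2 = 1.9084
Iter 2: z = 0.4087 + -0.4600i, |z|^2 = 0.3786
Iter 3: z = -1.3996 + -0.1070i, |z|^2 = 1.9703
Iter 4: z = 0.5924 + 0.5684i, |z|^2 = 0.6740
Iter 5: z = -1.3272 + 0.9424i, |z|^2 = 2.6495
Iter 6: z = -0.4819 + -2.2325i, |z|^2 = 5.2164
Escaped at iteration 6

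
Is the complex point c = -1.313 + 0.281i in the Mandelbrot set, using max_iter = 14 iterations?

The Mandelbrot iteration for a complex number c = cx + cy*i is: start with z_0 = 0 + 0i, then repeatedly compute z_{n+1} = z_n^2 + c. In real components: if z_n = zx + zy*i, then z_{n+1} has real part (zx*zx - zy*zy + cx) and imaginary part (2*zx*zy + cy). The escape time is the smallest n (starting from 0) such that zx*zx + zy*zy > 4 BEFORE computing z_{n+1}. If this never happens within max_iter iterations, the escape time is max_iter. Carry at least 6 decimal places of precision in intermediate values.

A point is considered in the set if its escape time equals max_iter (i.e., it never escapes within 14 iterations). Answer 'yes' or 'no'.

z_0 = 0 + 0i, c = -1.3130 + 0.2810i
Iter 1: z = -1.3130 + 0.2810i, |z|^2 = 1.8029
Iter 2: z = 0.3320 + -0.4569i, |z|^2 = 0.3190
Iter 3: z = -1.4115 + -0.0224i, |z|^2 = 1.9929
Iter 4: z = 0.6789 + 0.3442i, |z|^2 = 0.5794
Iter 5: z = -0.9705 + 0.7484i, |z|^2 = 1.5021
Iter 6: z = -0.9311 + -1.1717i, |z|^2 = 2.2399
Iter 7: z = -1.8189 + 2.4630i, |z|^2 = 9.3748
Escaped at iteration 7

Answer: no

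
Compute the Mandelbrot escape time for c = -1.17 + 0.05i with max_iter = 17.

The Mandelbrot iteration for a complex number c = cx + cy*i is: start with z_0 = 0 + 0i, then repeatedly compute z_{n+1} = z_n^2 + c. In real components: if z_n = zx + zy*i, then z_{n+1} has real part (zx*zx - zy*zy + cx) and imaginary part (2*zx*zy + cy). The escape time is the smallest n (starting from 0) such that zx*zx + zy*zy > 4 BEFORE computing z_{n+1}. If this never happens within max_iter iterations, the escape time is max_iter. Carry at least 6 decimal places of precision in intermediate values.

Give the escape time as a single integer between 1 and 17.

z_0 = 0 + 0i, c = -1.1700 + 0.0500i
Iter 1: z = -1.1700 + 0.0500i, |z|^2 = 1.3714
Iter 2: z = 0.1964 + -0.0670i, |z|^2 = 0.0431
Iter 3: z = -1.1359 + 0.0237i, |z|^2 = 1.2909
Iter 4: z = 0.1197 + -0.0038i, |z|^2 = 0.0144
Iter 5: z = -1.1557 + 0.0491i, |z|^2 = 1.3380
Iter 6: z = 0.1632 + -0.0635i, |z|^2 = 0.0307
Iter 7: z = -1.1474 + 0.0293i, |z|^2 = 1.3174
Iter 8: z = 0.1457 + -0.0172i, |z|^2 = 0.0215
Iter 9: z = -1.1491 + 0.0450i, |z|^2 = 1.3224
Iter 10: z = 0.1484 + -0.0534i, |z|^2 = 0.0249
Iter 11: z = -1.1508 + 0.0342i, |z|^2 = 1.3256
Iter 12: z = 0.1533 + -0.0286i, |z|^2 = 0.0243
Iter 13: z = -1.1473 + 0.0412i, |z|^2 = 1.3181
Iter 14: z = 0.1447 + -0.0446i, |z|^2 = 0.0229
Iter 15: z = -1.1511 + 0.0371i, |z|^2 = 1.3263
Iter 16: z = 0.1536 + -0.0354i, |z|^2 = 0.0248

Answer: 17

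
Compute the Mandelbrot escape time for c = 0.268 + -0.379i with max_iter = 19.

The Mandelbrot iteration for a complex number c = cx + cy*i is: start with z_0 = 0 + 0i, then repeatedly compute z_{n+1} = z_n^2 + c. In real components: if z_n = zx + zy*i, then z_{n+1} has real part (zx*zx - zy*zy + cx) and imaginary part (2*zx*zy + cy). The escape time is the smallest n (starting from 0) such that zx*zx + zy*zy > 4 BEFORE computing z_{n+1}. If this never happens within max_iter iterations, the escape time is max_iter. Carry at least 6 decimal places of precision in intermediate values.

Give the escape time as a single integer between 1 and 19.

z_0 = 0 + 0i, c = 0.2680 + -0.3790i
Iter 1: z = 0.2680 + -0.3790i, |z|^2 = 0.2155
Iter 2: z = 0.1962 + -0.5821i, |z|^2 = 0.3774
Iter 3: z = -0.0324 + -0.6074i, |z|^2 = 0.3700
Iter 4: z = -0.0999 + -0.3396i, |z|^2 = 0.1253
Iter 5: z = 0.1626 + -0.3111i, |z|^2 = 0.1233
Iter 6: z = 0.1976 + -0.4802i, |z|^2 = 0.2697
Iter 7: z = 0.0765 + -0.5688i, |z|^2 = 0.3294
Iter 8: z = -0.0497 + -0.4660i, |z|^2 = 0.2196
Iter 9: z = 0.0533 + -0.3327i, |z|^2 = 0.1135
Iter 10: z = 0.1602 + -0.4145i, |z|^2 = 0.1974
Iter 11: z = 0.1219 + -0.5118i, |z|^2 = 0.2768
Iter 12: z = 0.0209 + -0.5037i, |z|^2 = 0.2542
Iter 13: z = 0.0147 + -0.4001i, |z|^2 = 0.1603
Iter 14: z = 0.1081 + -0.3908i, |z|^2 = 0.1644
Iter 15: z = 0.1270 + -0.4635i, |z|^2 = 0.2310
Iter 16: z = 0.0693 + -0.4967i, |z|^2 = 0.2515
Iter 17: z = 0.0261 + -0.4478i, |z|^2 = 0.2012
Iter 18: z = 0.0681 + -0.4023i, |z|^2 = 0.1665

Answer: 19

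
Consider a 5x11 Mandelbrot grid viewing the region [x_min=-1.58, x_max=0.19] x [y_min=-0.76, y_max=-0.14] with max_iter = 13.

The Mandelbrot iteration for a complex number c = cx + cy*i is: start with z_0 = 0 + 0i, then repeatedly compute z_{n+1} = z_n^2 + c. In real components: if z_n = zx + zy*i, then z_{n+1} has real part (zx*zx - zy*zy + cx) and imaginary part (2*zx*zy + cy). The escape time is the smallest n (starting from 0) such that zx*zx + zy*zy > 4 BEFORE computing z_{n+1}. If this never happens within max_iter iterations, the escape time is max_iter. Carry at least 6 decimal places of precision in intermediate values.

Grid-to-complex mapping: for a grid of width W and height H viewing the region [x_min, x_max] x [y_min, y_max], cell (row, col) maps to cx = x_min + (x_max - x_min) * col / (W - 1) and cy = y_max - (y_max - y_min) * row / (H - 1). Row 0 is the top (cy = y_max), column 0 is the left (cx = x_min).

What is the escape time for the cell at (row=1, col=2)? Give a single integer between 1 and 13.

z_0 = 0 + 0i, c = -0.6950 + -0.2020i
Iter 1: z = -0.6950 + -0.2020i, |z|^2 = 0.5238
Iter 2: z = -0.2528 + 0.0788i, |z|^2 = 0.0701
Iter 3: z = -0.6373 + -0.2418i, |z|^2 = 0.4646
Iter 4: z = -0.3473 + 0.1062i, |z|^2 = 0.1319
Iter 5: z = -0.5857 + -0.2758i, |z|^2 = 0.4191
Iter 6: z = -0.4281 + 0.1210i, |z|^2 = 0.1979
Iter 7: z = -0.5264 + -0.3056i, |z|^2 = 0.3705
Iter 8: z = -0.5113 + 0.1198i, |z|^2 = 0.2758
Iter 9: z = -0.4479 + -0.3245i, |z|^2 = 0.3059
Iter 10: z = -0.5997 + 0.0887i, |z|^2 = 0.3675
Iter 11: z = -0.3433 + -0.3084i, |z|^2 = 0.2129
Iter 12: z = -0.6722 + 0.0097i, |z|^2 = 0.4520

Answer: 13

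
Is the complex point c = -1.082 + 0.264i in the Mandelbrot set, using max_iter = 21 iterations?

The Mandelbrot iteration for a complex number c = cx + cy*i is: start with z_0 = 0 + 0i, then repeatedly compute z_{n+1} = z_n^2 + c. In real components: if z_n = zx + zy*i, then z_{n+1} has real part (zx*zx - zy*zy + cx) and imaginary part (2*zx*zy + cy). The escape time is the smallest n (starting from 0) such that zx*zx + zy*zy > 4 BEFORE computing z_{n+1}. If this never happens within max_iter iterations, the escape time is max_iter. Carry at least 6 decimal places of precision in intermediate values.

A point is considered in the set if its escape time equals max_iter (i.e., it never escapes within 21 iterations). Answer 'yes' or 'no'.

Answer: no

Derivation:
z_0 = 0 + 0i, c = -1.0820 + 0.2640i
Iter 1: z = -1.0820 + 0.2640i, |z|^2 = 1.2404
Iter 2: z = 0.0190 + -0.3073i, |z|^2 = 0.0948
Iter 3: z = -1.1761 + 0.2523i, |z|^2 = 1.4468
Iter 4: z = 0.2375 + -0.3295i, |z|^2 = 0.1649
Iter 5: z = -1.1341 + 0.1075i, |z|^2 = 1.2978
Iter 6: z = 0.1927 + 0.0201i, |z|^2 = 0.0375
Iter 7: z = -1.0453 + 0.2718i, |z|^2 = 1.1664
Iter 8: z = -0.0633 + -0.3041i, |z|^2 = 0.0965
Iter 9: z = -1.1705 + 0.3025i, |z|^2 = 1.4615
Iter 10: z = 0.1965 + -0.4441i, |z|^2 = 0.2358
Iter 11: z = -1.2406 + 0.0895i, |z|^2 = 1.5471
Iter 12: z = 0.4491 + 0.0420i, |z|^2 = 0.2035
Iter 13: z = -0.8821 + 0.3018i, |z|^2 = 0.8691
Iter 14: z = -0.3950 + -0.2683i, |z|^2 = 0.2281
Iter 15: z = -0.9980 + 0.4760i, |z|^2 = 1.2225
Iter 16: z = -0.3126 + -0.6861i, |z|^2 = 0.5685
Iter 17: z = -1.4550 + 0.6930i, |z|^2 = 2.5972
Iter 18: z = 0.5547 + -1.7526i, |z|^2 = 3.3791
Iter 19: z = -3.8458 + -1.6802i, |z|^2 = 17.6133
Escaped at iteration 19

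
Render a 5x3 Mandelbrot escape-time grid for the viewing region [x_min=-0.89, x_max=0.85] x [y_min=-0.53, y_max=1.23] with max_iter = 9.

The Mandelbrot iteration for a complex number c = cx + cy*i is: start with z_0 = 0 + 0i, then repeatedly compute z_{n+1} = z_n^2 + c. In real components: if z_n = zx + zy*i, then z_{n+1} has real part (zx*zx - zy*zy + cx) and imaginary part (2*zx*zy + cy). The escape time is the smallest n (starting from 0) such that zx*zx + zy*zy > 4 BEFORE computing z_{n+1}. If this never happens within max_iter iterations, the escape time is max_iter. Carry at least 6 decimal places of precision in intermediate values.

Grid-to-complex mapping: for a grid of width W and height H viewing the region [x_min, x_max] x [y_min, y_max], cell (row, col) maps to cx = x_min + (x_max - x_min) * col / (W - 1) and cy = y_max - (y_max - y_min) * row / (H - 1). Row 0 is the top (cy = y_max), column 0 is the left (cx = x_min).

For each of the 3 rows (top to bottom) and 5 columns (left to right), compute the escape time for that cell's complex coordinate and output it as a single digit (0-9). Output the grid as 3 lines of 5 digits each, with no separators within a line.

Answer: 33322
89993
59963

Derivation:
(row=0, col=0): c = -0.8900 + 1.2300i → escape time 3
(row=0, col=1): c = -0.4550 + 1.2300i → escape time 3
(row=0, col=2): c = -0.0200 + 1.2300i → escape time 3
(row=0, col=3): c = 0.4150 + 1.2300i → escape time 2
(row=0, col=4): c = 0.8500 + 1.2300i → escape time 2
(row=1, col=0): c = -0.8900 + 0.3500i → escape time 8
(row=1, col=1): c = -0.4550 + 0.3500i → escape time 9
(row=1, col=2): c = -0.0200 + 0.3500i → escape time 9
(row=1, col=3): c = 0.4150 + 0.3500i → escape time 9
(row=1, col=4): c = 0.8500 + 0.3500i → escape time 3
(row=2, col=0): c = -0.8900 + -0.5300i → escape time 5
(row=2, col=1): c = -0.4550 + -0.5300i → escape time 9
(row=2, col=2): c = -0.0200 + -0.5300i → escape time 9
(row=2, col=3): c = 0.4150 + -0.5300i → escape time 6
(row=2, col=4): c = 0.8500 + -0.5300i → escape time 3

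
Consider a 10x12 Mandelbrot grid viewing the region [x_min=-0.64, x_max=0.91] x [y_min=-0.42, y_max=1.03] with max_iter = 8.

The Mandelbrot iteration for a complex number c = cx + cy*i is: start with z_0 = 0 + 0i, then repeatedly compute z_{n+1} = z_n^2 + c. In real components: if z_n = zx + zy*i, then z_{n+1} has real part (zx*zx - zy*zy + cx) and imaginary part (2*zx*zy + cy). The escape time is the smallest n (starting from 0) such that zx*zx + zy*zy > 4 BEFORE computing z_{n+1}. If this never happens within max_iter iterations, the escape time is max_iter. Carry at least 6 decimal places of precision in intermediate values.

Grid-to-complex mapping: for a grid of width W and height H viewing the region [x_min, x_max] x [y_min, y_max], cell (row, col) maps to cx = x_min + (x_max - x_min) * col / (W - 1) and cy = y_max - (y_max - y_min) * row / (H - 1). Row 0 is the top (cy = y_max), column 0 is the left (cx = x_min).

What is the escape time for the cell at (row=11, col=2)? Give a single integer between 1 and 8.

z_0 = 0 + 0i, c = -0.2956 + -0.4200i
Iter 1: z = -0.2956 + -0.4200i, |z|^2 = 0.2638
Iter 2: z = -0.3846 + -0.1717i, |z|^2 = 0.1774
Iter 3: z = -0.1771 + -0.2879i, |z|^2 = 0.1143
Iter 4: z = -0.3471 + -0.3180i, |z|^2 = 0.2216
Iter 5: z = -0.2762 + -0.1993i, |z|^2 = 0.1160
Iter 6: z = -0.2590 + -0.3099i, |z|^2 = 0.1631
Iter 7: z = -0.3245 + -0.2595i, |z|^2 = 0.1727

Answer: 8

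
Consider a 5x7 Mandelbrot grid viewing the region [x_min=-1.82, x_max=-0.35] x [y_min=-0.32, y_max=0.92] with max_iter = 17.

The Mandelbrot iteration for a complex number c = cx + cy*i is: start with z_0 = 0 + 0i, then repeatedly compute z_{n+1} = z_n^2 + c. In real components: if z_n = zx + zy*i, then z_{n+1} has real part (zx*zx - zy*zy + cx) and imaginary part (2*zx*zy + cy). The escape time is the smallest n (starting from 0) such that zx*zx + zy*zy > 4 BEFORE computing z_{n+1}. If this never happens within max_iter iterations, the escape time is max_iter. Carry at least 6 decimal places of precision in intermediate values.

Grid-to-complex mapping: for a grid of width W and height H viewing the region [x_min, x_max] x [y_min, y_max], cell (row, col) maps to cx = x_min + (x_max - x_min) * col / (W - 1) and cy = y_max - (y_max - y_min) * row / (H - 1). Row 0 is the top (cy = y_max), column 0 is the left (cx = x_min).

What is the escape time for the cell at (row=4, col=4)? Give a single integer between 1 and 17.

Answer: 17

Derivation:
z_0 = 0 + 0i, c = -0.3500 + 0.0933i
Iter 1: z = -0.3500 + 0.0933i, |z|^2 = 0.1312
Iter 2: z = -0.2362 + 0.0280i, |z|^2 = 0.0566
Iter 3: z = -0.2950 + 0.0801i, |z|^2 = 0.0934
Iter 4: z = -0.2694 + 0.0461i, |z|^2 = 0.0747
Iter 5: z = -0.2795 + 0.0685i, |z|^2 = 0.0828
Iter 6: z = -0.2765 + 0.0550i, |z|^2 = 0.0795
Iter 7: z = -0.2766 + 0.0629i, |z|^2 = 0.0804
Iter 8: z = -0.2775 + 0.0585i, |z|^2 = 0.0804
Iter 9: z = -0.2764 + 0.0608i, |z|^2 = 0.0801
Iter 10: z = -0.2773 + 0.0597i, |z|^2 = 0.0805
Iter 11: z = -0.2767 + 0.0602i, |z|^2 = 0.0802
Iter 12: z = -0.2771 + 0.0600i, |z|^2 = 0.0804
Iter 13: z = -0.2768 + 0.0601i, |z|^2 = 0.0802
Iter 14: z = -0.2770 + 0.0601i, |z|^2 = 0.0803
Iter 15: z = -0.2769 + 0.0601i, |z|^2 = 0.0803
Iter 16: z = -0.2769 + 0.0601i, |z|^2 = 0.0803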